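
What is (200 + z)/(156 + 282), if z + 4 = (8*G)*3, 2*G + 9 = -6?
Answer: 8/219 ≈ 0.036530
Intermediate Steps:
G = -15/2 (G = -9/2 + (½)*(-6) = -9/2 - 3 = -15/2 ≈ -7.5000)
z = -184 (z = -4 + (8*(-15/2))*3 = -4 - 60*3 = -4 - 180 = -184)
(200 + z)/(156 + 282) = (200 - 184)/(156 + 282) = 16/438 = 16*(1/438) = 8/219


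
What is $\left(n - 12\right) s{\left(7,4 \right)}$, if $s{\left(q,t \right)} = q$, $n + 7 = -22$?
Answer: $-287$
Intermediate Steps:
$n = -29$ ($n = -7 - 22 = -29$)
$\left(n - 12\right) s{\left(7,4 \right)} = \left(-29 - 12\right) 7 = \left(-41\right) 7 = -287$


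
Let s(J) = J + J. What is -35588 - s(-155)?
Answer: -35278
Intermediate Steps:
s(J) = 2*J
-35588 - s(-155) = -35588 - 2*(-155) = -35588 - 1*(-310) = -35588 + 310 = -35278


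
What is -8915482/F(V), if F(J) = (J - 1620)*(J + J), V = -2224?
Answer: -4457741/8549056 ≈ -0.52143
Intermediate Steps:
F(J) = 2*J*(-1620 + J) (F(J) = (-1620 + J)*(2*J) = 2*J*(-1620 + J))
-8915482/F(V) = -8915482*(-1/(4448*(-1620 - 2224))) = -8915482/(2*(-2224)*(-3844)) = -8915482/17098112 = -8915482*1/17098112 = -4457741/8549056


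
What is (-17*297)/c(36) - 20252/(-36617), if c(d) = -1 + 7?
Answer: -61585907/73234 ≈ -840.95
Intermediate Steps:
c(d) = 6
(-17*297)/c(36) - 20252/(-36617) = -17*297/6 - 20252/(-36617) = -5049*⅙ - 20252*(-1/36617) = -1683/2 + 20252/36617 = -61585907/73234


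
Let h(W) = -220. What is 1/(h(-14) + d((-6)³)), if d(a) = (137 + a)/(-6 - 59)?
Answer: -65/14221 ≈ -0.0045707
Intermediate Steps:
d(a) = -137/65 - a/65 (d(a) = (137 + a)/(-65) = (137 + a)*(-1/65) = -137/65 - a/65)
1/(h(-14) + d((-6)³)) = 1/(-220 + (-137/65 - 1/65*(-6)³)) = 1/(-220 + (-137/65 - 1/65*(-216))) = 1/(-220 + (-137/65 + 216/65)) = 1/(-220 + 79/65) = 1/(-14221/65) = -65/14221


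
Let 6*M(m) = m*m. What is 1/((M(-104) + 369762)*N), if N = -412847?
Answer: -3/460198073818 ≈ -6.5189e-12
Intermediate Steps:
M(m) = m²/6 (M(m) = (m*m)/6 = m²/6)
1/((M(-104) + 369762)*N) = 1/(((⅙)*(-104)² + 369762)*(-412847)) = -1/412847/((⅙)*10816 + 369762) = -1/412847/(5408/3 + 369762) = -1/412847/(1114694/3) = (3/1114694)*(-1/412847) = -3/460198073818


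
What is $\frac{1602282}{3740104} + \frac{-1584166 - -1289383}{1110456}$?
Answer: $\frac{5484865}{33660936} \approx 0.16294$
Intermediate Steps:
$\frac{1602282}{3740104} + \frac{-1584166 - -1289383}{1110456} = 1602282 \cdot \frac{1}{3740104} + \left(-1584166 + 1289383\right) \frac{1}{1110456} = \frac{801141}{1870052} - \frac{1013}{3816} = \frac{5484865}{33660936}$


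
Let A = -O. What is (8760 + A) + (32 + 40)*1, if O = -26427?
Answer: 35259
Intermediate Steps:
A = 26427 (A = -1*(-26427) = 26427)
(8760 + A) + (32 + 40)*1 = (8760 + 26427) + (32 + 40)*1 = 35187 + 72*1 = 35187 + 72 = 35259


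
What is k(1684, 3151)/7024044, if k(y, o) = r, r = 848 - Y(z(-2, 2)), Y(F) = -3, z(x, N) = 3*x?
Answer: 851/7024044 ≈ 0.00012116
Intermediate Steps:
r = 851 (r = 848 - 1*(-3) = 848 + 3 = 851)
k(y, o) = 851
k(1684, 3151)/7024044 = 851/7024044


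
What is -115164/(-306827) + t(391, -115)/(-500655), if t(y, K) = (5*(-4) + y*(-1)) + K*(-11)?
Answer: 57395402162/153614471685 ≈ 0.37363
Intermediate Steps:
t(y, K) = -20 - y - 11*K (t(y, K) = (-20 - y) - 11*K = -20 - y - 11*K)
-115164/(-306827) + t(391, -115)/(-500655) = -115164/(-306827) + (-20 - 1*391 - 11*(-115))/(-500655) = -115164*(-1/306827) + (-20 - 391 + 1265)*(-1/500655) = 115164/306827 + 854*(-1/500655) = 115164/306827 - 854/500655 = 57395402162/153614471685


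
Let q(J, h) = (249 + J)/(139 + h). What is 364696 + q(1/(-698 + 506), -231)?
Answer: 6441942337/17664 ≈ 3.6469e+5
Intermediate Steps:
q(J, h) = (249 + J)/(139 + h)
364696 + q(1/(-698 + 506), -231) = 364696 + (249 + 1/(-698 + 506))/(139 - 231) = 364696 + (249 + 1/(-192))/(-92) = 364696 - (249 - 1/192)/92 = 364696 - 1/92*47807/192 = 364696 - 47807/17664 = 6441942337/17664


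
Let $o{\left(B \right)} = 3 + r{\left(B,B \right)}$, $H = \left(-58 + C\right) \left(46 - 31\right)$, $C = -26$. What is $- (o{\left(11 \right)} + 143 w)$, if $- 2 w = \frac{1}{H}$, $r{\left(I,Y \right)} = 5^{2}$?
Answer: $- \frac{70703}{2520} \approx -28.057$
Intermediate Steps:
$r{\left(I,Y \right)} = 25$
$H = -1260$ ($H = \left(-58 - 26\right) \left(46 - 31\right) = \left(-84\right) 15 = -1260$)
$o{\left(B \right)} = 28$ ($o{\left(B \right)} = 3 + 25 = 28$)
$w = \frac{1}{2520}$ ($w = - \frac{1}{2 \left(-1260\right)} = \left(- \frac{1}{2}\right) \left(- \frac{1}{1260}\right) = \frac{1}{2520} \approx 0.00039683$)
$- (o{\left(11 \right)} + 143 w) = - (28 + 143 \cdot \frac{1}{2520}) = - (28 + \frac{143}{2520}) = \left(-1\right) \frac{70703}{2520} = - \frac{70703}{2520}$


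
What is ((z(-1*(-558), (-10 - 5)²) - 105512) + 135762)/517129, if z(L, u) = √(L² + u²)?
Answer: 30250/517129 + 9*√4469/517129 ≈ 0.059659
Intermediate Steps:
((z(-1*(-558), (-10 - 5)²) - 105512) + 135762)/517129 = ((√((-1*(-558))² + ((-10 - 5)²)²) - 105512) + 135762)/517129 = ((√(558² + ((-15)²)²) - 105512) + 135762)*(1/517129) = ((√(311364 + 225²) - 105512) + 135762)*(1/517129) = ((√(311364 + 50625) - 105512) + 135762)*(1/517129) = ((√361989 - 105512) + 135762)*(1/517129) = ((9*√4469 - 105512) + 135762)*(1/517129) = ((-105512 + 9*√4469) + 135762)*(1/517129) = (30250 + 9*√4469)*(1/517129) = 30250/517129 + 9*√4469/517129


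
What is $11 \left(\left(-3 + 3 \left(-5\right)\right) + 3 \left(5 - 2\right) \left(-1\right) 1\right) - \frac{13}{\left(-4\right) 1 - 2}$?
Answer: $- \frac{1769}{6} \approx -294.83$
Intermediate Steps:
$11 \left(\left(-3 + 3 \left(-5\right)\right) + 3 \left(5 - 2\right) \left(-1\right) 1\right) - \frac{13}{\left(-4\right) 1 - 2} = 11 \left(\left(-3 - 15\right) + 3 \cdot 3 \left(-1\right) 1\right) - \frac{13}{-4 - 2} = 11 \left(-18 + 9 \left(-1\right) 1\right) - \frac{13}{-6} = 11 \left(-18 - 9\right) - - \frac{13}{6} = 11 \left(-18 - 9\right) + \frac{13}{6} = 11 \left(-27\right) + \frac{13}{6} = -297 + \frac{13}{6} = - \frac{1769}{6}$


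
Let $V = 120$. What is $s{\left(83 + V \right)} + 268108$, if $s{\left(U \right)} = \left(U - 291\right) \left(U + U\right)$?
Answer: $232380$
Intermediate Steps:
$s{\left(U \right)} = 2 U \left(-291 + U\right)$ ($s{\left(U \right)} = \left(-291 + U\right) 2 U = 2 U \left(-291 + U\right)$)
$s{\left(83 + V \right)} + 268108 = 2 \left(83 + 120\right) \left(-291 + \left(83 + 120\right)\right) + 268108 = 2 \cdot 203 \left(-291 + 203\right) + 268108 = 2 \cdot 203 \left(-88\right) + 268108 = -35728 + 268108 = 232380$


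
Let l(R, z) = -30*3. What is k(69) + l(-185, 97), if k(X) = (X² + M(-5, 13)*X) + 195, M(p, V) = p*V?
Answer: 381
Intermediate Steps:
M(p, V) = V*p
l(R, z) = -90
k(X) = 195 + X² - 65*X (k(X) = (X² + (13*(-5))*X) + 195 = (X² - 65*X) + 195 = 195 + X² - 65*X)
k(69) + l(-185, 97) = (195 + 69² - 65*69) - 90 = (195 + 4761 - 4485) - 90 = 471 - 90 = 381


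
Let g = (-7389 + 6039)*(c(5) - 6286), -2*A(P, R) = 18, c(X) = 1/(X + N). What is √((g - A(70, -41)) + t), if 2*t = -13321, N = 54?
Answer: √118067522314/118 ≈ 2911.9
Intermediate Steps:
c(X) = 1/(54 + X) (c(X) = 1/(X + 54) = 1/(54 + X))
A(P, R) = -9 (A(P, R) = -½*18 = -9)
t = -13321/2 (t = (½)*(-13321) = -13321/2 ≈ -6660.5)
g = 500678550/59 (g = (-7389 + 6039)*(1/(54 + 5) - 6286) = -1350*(1/59 - 6286) = -1350*(-370873/59) = 500678550/59 ≈ 8.4861e+6)
√((g - A(70, -41)) + t) = √((500678550/59 - 1*(-9)) - 13321/2) = √((500678550/59 + 9) - 13321/2) = √(500679081/59 - 13321/2) = √(1000572223/118) = √118067522314/118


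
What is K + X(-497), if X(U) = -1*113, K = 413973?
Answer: 413860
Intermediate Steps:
X(U) = -113
K + X(-497) = 413973 - 113 = 413860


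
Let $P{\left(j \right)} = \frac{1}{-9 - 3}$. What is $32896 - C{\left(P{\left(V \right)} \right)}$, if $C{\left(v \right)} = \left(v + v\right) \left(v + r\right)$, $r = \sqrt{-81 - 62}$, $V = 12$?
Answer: $\frac{2368511}{72} + \frac{i \sqrt{143}}{6} \approx 32896.0 + 1.993 i$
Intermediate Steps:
$P{\left(j \right)} = - \frac{1}{12}$ ($P{\left(j \right)} = \frac{1}{-12} = - \frac{1}{12}$)
$r = i \sqrt{143}$ ($r = \sqrt{-143} = i \sqrt{143} \approx 11.958 i$)
$C{\left(v \right)} = 2 v \left(v + i \sqrt{143}\right)$ ($C{\left(v \right)} = \left(v + v\right) \left(v + i \sqrt{143}\right) = 2 v \left(v + i \sqrt{143}\right)$)
$32896 - C{\left(P{\left(V \right)} \right)} = 32896 - 2 \left(- \frac{1}{12}\right) \left(- \frac{1}{12} + i \sqrt{143}\right) = 32896 - \left(\frac{1}{72} - \frac{i \sqrt{143}}{6}\right) = \frac{2368511}{72} + \frac{i \sqrt{143}}{6}$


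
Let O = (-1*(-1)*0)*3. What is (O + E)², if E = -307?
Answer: 94249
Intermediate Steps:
O = 0 (O = (1*0)*3 = 0*3 = 0)
(O + E)² = (0 - 307)² = (-307)² = 94249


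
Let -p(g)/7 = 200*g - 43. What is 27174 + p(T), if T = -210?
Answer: 321475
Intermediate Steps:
p(g) = 301 - 1400*g (p(g) = -7*(200*g - 43) = -7*(-43 + 200*g) = 301 - 1400*g)
27174 + p(T) = 27174 + (301 - 1400*(-210)) = 27174 + (301 + 294000) = 27174 + 294301 = 321475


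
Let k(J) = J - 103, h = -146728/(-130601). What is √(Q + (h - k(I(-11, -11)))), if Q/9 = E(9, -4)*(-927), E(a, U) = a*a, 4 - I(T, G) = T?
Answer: I*√11525054499586167/130601 ≈ 822.01*I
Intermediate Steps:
I(T, G) = 4 - T
h = 146728/130601 (h = -146728*(-1/130601) = 146728/130601 ≈ 1.1235)
k(J) = -103 + J
E(a, U) = a²
Q = -675783 (Q = 9*(9²*(-927)) = 9*(81*(-927)) = 9*(-75087) = -675783)
√(Q + (h - k(I(-11, -11)))) = √(-675783 + (146728/130601 - (-103 + (4 - 1*(-11))))) = √(-675783 + (146728/130601 - (-103 + (4 + 11)))) = √(-675783 + (146728/130601 - (-103 + 15))) = √(-675783 + (146728/130601 - 1*(-88))) = √(-675783 + (146728/130601 + 88)) = √(-675783 + 11639616/130601) = √(-88246295967/130601) = I*√11525054499586167/130601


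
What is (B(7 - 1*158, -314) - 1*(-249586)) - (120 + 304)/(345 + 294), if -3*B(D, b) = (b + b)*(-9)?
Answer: 158281154/639 ≈ 2.4770e+5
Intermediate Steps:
B(D, b) = 6*b (B(D, b) = -(b + b)*(-9)/3 = -2*b*(-9)/3 = -(-6)*b = 6*b)
(B(7 - 1*158, -314) - 1*(-249586)) - (120 + 304)/(345 + 294) = (6*(-314) - 1*(-249586)) - (120 + 304)/(345 + 294) = (-1884 + 249586) - 424/639 = 247702 - 424/639 = 158281154/639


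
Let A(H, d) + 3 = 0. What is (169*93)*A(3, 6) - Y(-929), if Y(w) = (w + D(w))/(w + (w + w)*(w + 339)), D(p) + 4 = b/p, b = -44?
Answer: -47977336392476/1017525339 ≈ -47151.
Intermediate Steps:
A(H, d) = -3 (A(H, d) = -3 + 0 = -3)
D(p) = -4 - 44/p
Y(w) = (-4 + w - 44/w)/(w + 2*w*(339 + w)) (Y(w) = (w + (-4 - 44/w))/(w + (w + w)*(w + 339)) = (-4 + w - 44/w)/(w + (2*w)*(339 + w)) = (-4 + w - 44/w)/(w + 2*w*(339 + w)))
(169*93)*A(3, 6) - Y(-929) = (169*93)*(-3) - (-44 - 1*(-929)*(4 - 1*(-929)))/((-929)²*(679 + 2*(-929))) = 15717*(-3) - (-44 - 1*(-929)*(4 + 929))/(863041*(679 - 1858)) = -47151 - (-44 - 1*(-929)*933)/(863041*(-1179)) = -47151 - (-1)*(-44 + 866757)/(863041*1179) = -47151 - (-1)*866713/(863041*1179) = -47151 - 1*(-866713/1017525339) = -47151 + 866713/1017525339 = -47977336392476/1017525339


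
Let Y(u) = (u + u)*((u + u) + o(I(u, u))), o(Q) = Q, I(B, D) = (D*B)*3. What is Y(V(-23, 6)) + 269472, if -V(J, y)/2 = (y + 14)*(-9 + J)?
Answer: 12589735072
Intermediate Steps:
I(B, D) = 3*B*D (I(B, D) = (B*D)*3 = 3*B*D)
V(J, y) = -2*(-9 + J)*(14 + y) (V(J, y) = -2*(y + 14)*(-9 + J) = -2*(14 + y)*(-9 + J) = -2*(-9 + J)*(14 + y))
Y(u) = 2*u*(2*u + 3*u²) (Y(u) = (u + u)*((u + u) + 3*u*u) = (2*u)*(2*u + 3*u²) = 2*u*(2*u + 3*u²))
Y(V(-23, 6)) + 269472 = (252 - 28*(-23) + 18*6 - 2*(-23)*6)²*(4 + 6*(252 - 28*(-23) + 18*6 - 2*(-23)*6)) + 269472 = (252 + 644 + 108 + 276)²*(4 + 6*(252 + 644 + 108 + 276)) + 269472 = 1280²*(4 + 6*1280) + 269472 = 1638400*(4 + 7680) + 269472 = 1638400*7684 + 269472 = 12589465600 + 269472 = 12589735072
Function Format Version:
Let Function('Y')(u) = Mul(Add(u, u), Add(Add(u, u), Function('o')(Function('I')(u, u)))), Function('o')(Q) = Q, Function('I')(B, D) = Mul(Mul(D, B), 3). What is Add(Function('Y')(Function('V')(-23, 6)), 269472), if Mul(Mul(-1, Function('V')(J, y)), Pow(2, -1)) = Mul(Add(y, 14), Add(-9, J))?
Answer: 12589735072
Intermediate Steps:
Function('I')(B, D) = Mul(3, B, D) (Function('I')(B, D) = Mul(Mul(B, D), 3) = Mul(3, B, D))
Function('V')(J, y) = Mul(-2, Add(-9, J), Add(14, y)) (Function('V')(J, y) = Mul(-2, Mul(Add(y, 14), Add(-9, J))) = Mul(-2, Mul(Add(14, y), Add(-9, J))) = Mul(-2, Mul(Add(-9, J), Add(14, y))) = Mul(-2, Add(-9, J), Add(14, y)))
Function('Y')(u) = Mul(2, u, Add(Mul(2, u), Mul(3, Pow(u, 2)))) (Function('Y')(u) = Mul(Add(u, u), Add(Add(u, u), Mul(3, u, u))) = Mul(Mul(2, u), Add(Mul(2, u), Mul(3, Pow(u, 2)))) = Mul(2, u, Add(Mul(2, u), Mul(3, Pow(u, 2)))))
Add(Function('Y')(Function('V')(-23, 6)), 269472) = Add(Mul(Pow(Add(252, Mul(-28, -23), Mul(18, 6), Mul(-2, -23, 6)), 2), Add(4, Mul(6, Add(252, Mul(-28, -23), Mul(18, 6), Mul(-2, -23, 6))))), 269472) = Add(Mul(Pow(Add(252, 644, 108, 276), 2), Add(4, Mul(6, Add(252, 644, 108, 276)))), 269472) = Add(Mul(Pow(1280, 2), Add(4, Mul(6, 1280))), 269472) = Add(Mul(1638400, Add(4, 7680)), 269472) = Add(Mul(1638400, 7684), 269472) = Add(12589465600, 269472) = 12589735072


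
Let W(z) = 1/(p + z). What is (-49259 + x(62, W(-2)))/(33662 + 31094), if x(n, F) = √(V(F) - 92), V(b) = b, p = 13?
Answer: -49259/64756 + I*√11121/712316 ≈ -0.76069 + 0.00014805*I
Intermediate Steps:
W(z) = 1/(13 + z)
x(n, F) = √(-92 + F) (x(n, F) = √(F - 92) = √(-92 + F))
(-49259 + x(62, W(-2)))/(33662 + 31094) = (-49259 + √(-92 + 1/(13 - 2)))/(33662 + 31094) = (-49259 + √(-92 + 1/11))/64756 = (-49259 + √(-92 + 1/11))*(1/64756) = (-49259 + √(-1011/11))*(1/64756) = (-49259 + I*√11121/11)*(1/64756) = -49259/64756 + I*√11121/712316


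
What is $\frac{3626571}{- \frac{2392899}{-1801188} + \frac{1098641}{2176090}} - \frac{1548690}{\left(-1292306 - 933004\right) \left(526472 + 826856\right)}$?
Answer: $\frac{237822622754178990370000248389}{120229117333022133823568} \approx 1.9781 \cdot 10^{6}$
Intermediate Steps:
$\frac{3626571}{- \frac{2392899}{-1801188} + \frac{1098641}{2176090}} - \frac{1548690}{\left(-1292306 - 933004\right) \left(526472 + 826856\right)} = \frac{3626571}{\left(-2392899\right) \left(- \frac{1}{1801188}\right) + 1098641 \cdot \frac{1}{2176090}} - \frac{1548690}{\left(-2225310\right) 1353328} = \frac{3626571}{\frac{797633}{600396} + \frac{1098641}{2176090}} - \frac{1548690}{-3011574331680} = \frac{3626571}{\frac{1197670428403}{653257865820}} - - \frac{51623}{100385811056} = 3626571 \cdot \frac{653257865820}{1197670428403} + \frac{51623}{100385811056} = \frac{2369086031704703220}{1197670428403} + \frac{51623}{100385811056} = \frac{237822622754178990370000248389}{120229117333022133823568}$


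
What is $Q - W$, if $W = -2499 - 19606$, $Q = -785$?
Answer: $21320$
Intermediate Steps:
$W = -22105$
$Q - W = -785 - -22105 = -785 + 22105 = 21320$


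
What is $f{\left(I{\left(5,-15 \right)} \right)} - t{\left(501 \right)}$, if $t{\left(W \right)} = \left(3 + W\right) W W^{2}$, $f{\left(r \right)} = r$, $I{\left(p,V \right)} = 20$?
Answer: $-63378756484$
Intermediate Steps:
$t{\left(W \right)} = W^{3} \left(3 + W\right)$ ($t{\left(W \right)} = W \left(3 + W\right) W^{2} = W^{3} \left(3 + W\right)$)
$f{\left(I{\left(5,-15 \right)} \right)} - t{\left(501 \right)} = 20 - 501^{3} \left(3 + 501\right) = 20 - 125751501 \cdot 504 = 20 - 63378756504 = -63378756484$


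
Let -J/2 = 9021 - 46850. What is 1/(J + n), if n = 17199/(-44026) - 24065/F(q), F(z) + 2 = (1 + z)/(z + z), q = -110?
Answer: 14572606/1335615383679 ≈ 1.0911e-5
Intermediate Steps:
J = 75658 (J = -2*(9021 - 46850) = -2*(-37829) = 75658)
F(z) = -2 + (1 + z)/(2*z) (F(z) = -2 + (1 + z)/(z + z) = -2 + (1 + z)/((2*z)) = -2 + (1 + z)*(1/(2*z)) = -2 + (1 + z)/(2*z))
n = 233081158931/14572606 (n = 17199/(-44026) - 24065*(-220/(1 - 3*(-110))) = 17199*(-1/44026) - 24065*(-220/(1 + 330)) = -17199/44026 - 24065/((½)*(-1/110)*331) = -17199/44026 - 24065/(-331/220) = -17199/44026 - 24065*(-220/331) = -17199/44026 + 5294300/331 = 233081158931/14572606 ≈ 15994.)
1/(J + n) = 1/(75658 + 233081158931/14572606) = 1/(1335615383679/14572606) = 14572606/1335615383679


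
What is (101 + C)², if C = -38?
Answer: 3969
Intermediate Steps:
(101 + C)² = (101 - 38)² = 63² = 3969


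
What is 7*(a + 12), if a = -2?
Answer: 70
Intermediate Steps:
7*(a + 12) = 7*(-2 + 12) = 7*10 = 70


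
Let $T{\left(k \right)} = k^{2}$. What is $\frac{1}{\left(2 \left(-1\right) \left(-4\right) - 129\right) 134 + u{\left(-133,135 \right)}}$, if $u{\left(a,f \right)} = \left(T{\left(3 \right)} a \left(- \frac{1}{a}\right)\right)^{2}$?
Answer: $- \frac{1}{16133} \approx -6.1985 \cdot 10^{-5}$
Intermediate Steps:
$u{\left(a,f \right)} = 81$ ($u{\left(a,f \right)} = \left(3^{2} a \left(- \frac{1}{a}\right)\right)^{2} = \left(9 a \left(- \frac{1}{a}\right)\right)^{2} = \left(-9\right)^{2} = 81$)
$\frac{1}{\left(2 \left(-1\right) \left(-4\right) - 129\right) 134 + u{\left(-133,135 \right)}} = \frac{1}{\left(2 \left(-1\right) \left(-4\right) - 129\right) 134 + 81} = \frac{1}{\left(\left(-2\right) \left(-4\right) - 129\right) 134 + 81} = \frac{1}{\left(8 - 129\right) 134 + 81} = \frac{1}{\left(-121\right) 134 + 81} = \frac{1}{-16214 + 81} = \frac{1}{-16133} = - \frac{1}{16133}$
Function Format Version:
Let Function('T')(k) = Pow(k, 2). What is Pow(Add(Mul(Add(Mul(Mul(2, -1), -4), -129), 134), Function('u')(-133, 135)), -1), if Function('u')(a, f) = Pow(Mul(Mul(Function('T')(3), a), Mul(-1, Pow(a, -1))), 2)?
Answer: Rational(-1, 16133) ≈ -6.1985e-5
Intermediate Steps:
Function('u')(a, f) = 81 (Function('u')(a, f) = Pow(Mul(Mul(Pow(3, 2), a), Mul(-1, Pow(a, -1))), 2) = Pow(Mul(Mul(9, a), Mul(-1, Pow(a, -1))), 2) = Pow(-9, 2) = 81)
Pow(Add(Mul(Add(Mul(Mul(2, -1), -4), -129), 134), Function('u')(-133, 135)), -1) = Pow(Add(Mul(Add(Mul(Mul(2, -1), -4), -129), 134), 81), -1) = Pow(Add(Mul(Add(Mul(-2, -4), -129), 134), 81), -1) = Pow(Add(Mul(Add(8, -129), 134), 81), -1) = Pow(Add(Mul(-121, 134), 81), -1) = Pow(Add(-16214, 81), -1) = Pow(-16133, -1) = Rational(-1, 16133)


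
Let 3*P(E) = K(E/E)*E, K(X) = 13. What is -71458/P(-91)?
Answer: 214374/1183 ≈ 181.21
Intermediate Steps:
P(E) = 13*E/3 (P(E) = (13*E)/3 = 13*E/3)
-71458/P(-91) = -71458/((13/3)*(-91)) = -71458/(-1183/3) = -71458*(-3/1183) = 214374/1183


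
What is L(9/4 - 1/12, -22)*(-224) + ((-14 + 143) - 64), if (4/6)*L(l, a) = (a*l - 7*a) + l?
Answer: -36391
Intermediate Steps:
L(l, a) = -21*a/2 + 3*l/2 + 3*a*l/2 (L(l, a) = 3*((a*l - 7*a) + l)/2 = 3*((-7*a + a*l) + l)/2 = 3*(l - 7*a + a*l)/2 = -21*a/2 + 3*l/2 + 3*a*l/2)
L(9/4 - 1/12, -22)*(-224) + ((-14 + 143) - 64) = (-21/2*(-22) + 3*(9/4 - 1/12)/2 + (3/2)*(-22)*(9/4 - 1/12))*(-224) + ((-14 + 143) - 64) = (231 + 3*(9*(1/4) - 1*1/12)/2 + (3/2)*(-22)*(9*(1/4) - 1*1/12))*(-224) + (129 - 64) = (231 + 3*(9/4 - 1/12)/2 + (3/2)*(-22)*(9/4 - 1/12))*(-224) + 65 = (231 + (3/2)*(13/6) + (3/2)*(-22)*(13/6))*(-224) + 65 = (231 + 13/4 - 143/2)*(-224) + 65 = (651/4)*(-224) + 65 = -36456 + 65 = -36391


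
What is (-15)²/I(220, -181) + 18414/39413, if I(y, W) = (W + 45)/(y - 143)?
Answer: -61847811/487288 ≈ -126.92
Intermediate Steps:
I(y, W) = (45 + W)/(-143 + y)
(-15)²/I(220, -181) + 18414/39413 = (-15)²/(((45 - 181)/(-143 + 220))) + 18414/39413 = 225/((-136/77)) + 18414*(1/39413) = 225/(((1/77)*(-136))) + 1674/3583 = 225/(-136/77) + 1674/3583 = 225*(-77/136) + 1674/3583 = -17325/136 + 1674/3583 = -61847811/487288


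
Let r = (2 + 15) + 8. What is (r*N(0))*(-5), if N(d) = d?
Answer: 0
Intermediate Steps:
r = 25 (r = 17 + 8 = 25)
(r*N(0))*(-5) = (25*0)*(-5) = 0*(-5) = 0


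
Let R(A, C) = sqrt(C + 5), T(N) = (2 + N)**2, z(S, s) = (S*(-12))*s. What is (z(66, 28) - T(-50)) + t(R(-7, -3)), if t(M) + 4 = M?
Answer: -24484 + sqrt(2) ≈ -24483.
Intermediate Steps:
z(S, s) = -12*S*s (z(S, s) = (-12*S)*s = -12*S*s)
R(A, C) = sqrt(5 + C)
t(M) = -4 + M
(z(66, 28) - T(-50)) + t(R(-7, -3)) = (-12*66*28 - (2 - 50)**2) + (-4 + sqrt(5 - 3)) = (-22176 - 1*(-48)**2) + (-4 + sqrt(2)) = (-22176 - 1*2304) + (-4 + sqrt(2)) = (-22176 - 2304) + (-4 + sqrt(2)) = -24480 + (-4 + sqrt(2)) = -24484 + sqrt(2)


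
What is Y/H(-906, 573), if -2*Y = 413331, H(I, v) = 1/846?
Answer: -174839013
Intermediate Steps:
H(I, v) = 1/846
Y = -413331/2 (Y = -1/2*413331 = -413331/2 ≈ -2.0667e+5)
Y/H(-906, 573) = -413331/(2*1/846) = -413331/2*846 = -174839013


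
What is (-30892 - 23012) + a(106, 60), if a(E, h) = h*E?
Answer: -47544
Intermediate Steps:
a(E, h) = E*h
(-30892 - 23012) + a(106, 60) = (-30892 - 23012) + 106*60 = -53904 + 6360 = -47544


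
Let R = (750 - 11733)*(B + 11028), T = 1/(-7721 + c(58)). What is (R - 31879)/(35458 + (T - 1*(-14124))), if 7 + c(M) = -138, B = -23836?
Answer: 1106261536410/390012011 ≈ 2836.5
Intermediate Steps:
c(M) = -145 (c(M) = -7 - 138 = -145)
T = -1/7866 (T = 1/(-7721 - 145) = 1/(-7866) = -1/7866 ≈ -0.00012713)
R = 140670264 (R = (750 - 11733)*(-23836 + 11028) = -10983*(-12808) = 140670264)
(R - 31879)/(35458 + (T - 1*(-14124))) = (140670264 - 31879)/(35458 + (-1/7866 - 1*(-14124))) = 140638385/(35458 + (-1/7866 + 14124)) = 140638385/(35458 + 111099383/7866) = 140638385/(390012011/7866) = 140638385*(7866/390012011) = 1106261536410/390012011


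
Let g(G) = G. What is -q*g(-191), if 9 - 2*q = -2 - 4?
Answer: 2865/2 ≈ 1432.5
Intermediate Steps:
q = 15/2 (q = 9/2 - (-2 - 4)/2 = 9/2 - 1/2*(-6) = 9/2 + 3 = 15/2 ≈ 7.5000)
-q*g(-191) = -15*(-191)/2 = -1*(-2865/2) = 2865/2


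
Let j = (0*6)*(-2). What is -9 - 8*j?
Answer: -9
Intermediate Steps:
j = 0 (j = 0*(-2) = 0)
-9 - 8*j = -9 - 8*0 = -9 + 0 = -9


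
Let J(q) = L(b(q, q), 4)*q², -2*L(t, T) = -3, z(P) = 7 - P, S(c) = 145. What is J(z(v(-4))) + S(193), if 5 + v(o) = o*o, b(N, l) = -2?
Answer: 169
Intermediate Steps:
v(o) = -5 + o² (v(o) = -5 + o*o = -5 + o²)
L(t, T) = 3/2 (L(t, T) = -½*(-3) = 3/2)
J(q) = 3*q²/2
J(z(v(-4))) + S(193) = 3*(7 - (-5 + (-4)²))²/2 + 145 = 3*(7 - (-5 + 16))²/2 + 145 = 3*(7 - 1*11)²/2 + 145 = 3*(7 - 11)²/2 + 145 = (3/2)*(-4)² + 145 = (3/2)*16 + 145 = 24 + 145 = 169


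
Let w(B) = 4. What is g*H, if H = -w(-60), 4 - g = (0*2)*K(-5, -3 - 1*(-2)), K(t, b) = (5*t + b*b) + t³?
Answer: -16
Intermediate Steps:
K(t, b) = b² + t³ + 5*t (K(t, b) = (5*t + b²) + t³ = (b² + 5*t) + t³ = b² + t³ + 5*t)
g = 4 (g = 4 - 0*2*((-3 - 1*(-2))² + (-5)³ + 5*(-5)) = 4 - 0*((-3 + 2)² - 125 - 25) = 4 - 0*((-1)² - 125 - 25) = 4 - 0*(1 - 125 - 25) = 4 - 0*(-149) = 4 - 1*0 = 4 + 0 = 4)
H = -4 (H = -1*4 = -4)
g*H = 4*(-4) = -16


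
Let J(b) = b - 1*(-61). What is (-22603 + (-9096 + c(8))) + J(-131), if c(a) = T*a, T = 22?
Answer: -31593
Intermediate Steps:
J(b) = 61 + b (J(b) = b + 61 = 61 + b)
c(a) = 22*a
(-22603 + (-9096 + c(8))) + J(-131) = (-22603 + (-9096 + 22*8)) + (61 - 131) = (-22603 + (-9096 + 176)) - 70 = (-22603 - 8920) - 70 = -31523 - 70 = -31593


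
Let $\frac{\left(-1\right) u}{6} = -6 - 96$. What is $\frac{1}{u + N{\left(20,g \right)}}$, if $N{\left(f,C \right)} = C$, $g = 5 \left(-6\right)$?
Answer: $\frac{1}{582} \approx 0.0017182$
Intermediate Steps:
$g = -30$
$u = 612$ ($u = - 6 \left(-6 - 96\right) = \left(-6\right) \left(-102\right) = 612$)
$\frac{1}{u + N{\left(20,g \right)}} = \frac{1}{612 - 30} = \frac{1}{582}$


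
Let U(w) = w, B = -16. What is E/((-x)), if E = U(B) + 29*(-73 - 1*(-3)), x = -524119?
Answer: -2046/524119 ≈ -0.0039037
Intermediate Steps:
E = -2046 (E = -16 + 29*(-73 - 1*(-3)) = -16 + 29*(-73 + 3) = -16 + 29*(-70) = -16 - 2030 = -2046)
E/((-x)) = -2046/((-1*(-524119))) = -2046/524119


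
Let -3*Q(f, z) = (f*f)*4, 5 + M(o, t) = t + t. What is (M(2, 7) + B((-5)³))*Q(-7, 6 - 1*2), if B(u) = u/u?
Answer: -1960/3 ≈ -653.33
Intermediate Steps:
M(o, t) = -5 + 2*t (M(o, t) = -5 + (t + t) = -5 + 2*t)
B(u) = 1
Q(f, z) = -4*f²/3 (Q(f, z) = -f*f*4/3 = -f²*4/3 = -4*f²/3)
(M(2, 7) + B((-5)³))*Q(-7, 6 - 1*2) = ((-5 + 2*7) + 1)*(-4/3*(-7)²) = ((-5 + 14) + 1)*(-4/3*49) = (9 + 1)*(-196/3) = 10*(-196/3) = -1960/3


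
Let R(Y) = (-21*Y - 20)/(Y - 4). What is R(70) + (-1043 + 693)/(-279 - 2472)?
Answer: -97045/4323 ≈ -22.449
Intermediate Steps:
R(Y) = (-20 - 21*Y)/(-4 + Y)
R(70) + (-1043 + 693)/(-279 - 2472) = (-20 - 21*70)/(-4 + 70) + (-1043 + 693)/(-279 - 2472) = (-20 - 1470)/66 - 350/(-2751) = (1/66)*(-1490) - 350*(-1/2751) = -745/33 + 50/393 = -97045/4323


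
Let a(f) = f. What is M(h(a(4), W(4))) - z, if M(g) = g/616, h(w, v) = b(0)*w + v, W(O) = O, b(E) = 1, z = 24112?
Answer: -1856623/77 ≈ -24112.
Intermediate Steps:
h(w, v) = v + w (h(w, v) = 1*w + v = w + v = v + w)
M(g) = g/616 (M(g) = g*(1/616) = g/616)
M(h(a(4), W(4))) - z = (4 + 4)/616 - 1*24112 = (1/616)*8 - 24112 = 1/77 - 24112 = -1856623/77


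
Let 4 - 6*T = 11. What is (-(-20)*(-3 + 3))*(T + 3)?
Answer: 0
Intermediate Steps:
T = -7/6 (T = ⅔ - ⅙*11 = ⅔ - 11/6 = -7/6 ≈ -1.1667)
(-(-20)*(-3 + 3))*(T + 3) = (-(-20)*(-3 + 3))*(-7/6 + 3) = -(-20)*0*(11/6) = -5*0*(11/6) = 0*(11/6) = 0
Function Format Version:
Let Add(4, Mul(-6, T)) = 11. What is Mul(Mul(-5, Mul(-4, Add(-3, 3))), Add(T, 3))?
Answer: 0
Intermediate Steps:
T = Rational(-7, 6) (T = Add(Rational(2, 3), Mul(Rational(-1, 6), 11)) = Add(Rational(2, 3), Rational(-11, 6)) = Rational(-7, 6) ≈ -1.1667)
Mul(Mul(-5, Mul(-4, Add(-3, 3))), Add(T, 3)) = Mul(Mul(-5, Mul(-4, Add(-3, 3))), Add(Rational(-7, 6), 3)) = Mul(Mul(-5, Mul(-4, 0)), Rational(11, 6)) = Mul(Mul(-5, 0), Rational(11, 6)) = Mul(0, Rational(11, 6)) = 0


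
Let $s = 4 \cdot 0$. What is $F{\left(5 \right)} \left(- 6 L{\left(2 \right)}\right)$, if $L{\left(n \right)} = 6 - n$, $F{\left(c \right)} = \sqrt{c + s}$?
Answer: $- 24 \sqrt{5} \approx -53.666$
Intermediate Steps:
$s = 0$
$F{\left(c \right)} = \sqrt{c}$ ($F{\left(c \right)} = \sqrt{c + 0} = \sqrt{c}$)
$F{\left(5 \right)} \left(- 6 L{\left(2 \right)}\right) = \sqrt{5} \left(- 6 \left(6 - 2\right)\right) = \sqrt{5} \left(\left(-6\right) 4\right) = \sqrt{5} \left(-24\right) = - 24 \sqrt{5}$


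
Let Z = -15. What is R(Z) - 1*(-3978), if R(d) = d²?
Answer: 4203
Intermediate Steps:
R(Z) - 1*(-3978) = (-15)² - 1*(-3978) = 225 + 3978 = 4203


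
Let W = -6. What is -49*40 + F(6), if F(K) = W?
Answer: -1966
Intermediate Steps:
F(K) = -6
-49*40 + F(6) = -49*40 - 6 = -1960 - 6 = -1966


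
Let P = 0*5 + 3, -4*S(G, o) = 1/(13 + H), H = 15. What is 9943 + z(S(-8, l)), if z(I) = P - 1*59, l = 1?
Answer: 9887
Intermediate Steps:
S(G, o) = -1/112 (S(G, o) = -1/(4*(13 + 15)) = -¼/28 = -¼*1/28 = -1/112)
P = 3 (P = 0 + 3 = 3)
z(I) = -56 (z(I) = 3 - 1*59 = 3 - 59 = -56)
9943 + z(S(-8, l)) = 9943 - 56 = 9887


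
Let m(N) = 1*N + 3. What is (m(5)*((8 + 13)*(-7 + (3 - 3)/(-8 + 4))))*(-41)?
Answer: 48216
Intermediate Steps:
m(N) = 3 + N (m(N) = N + 3 = 3 + N)
(m(5)*((8 + 13)*(-7 + (3 - 3)/(-8 + 4))))*(-41) = ((3 + 5)*((8 + 13)*(-7 + (3 - 3)/(-8 + 4))))*(-41) = (8*(21*(-7 + 0/(-4))))*(-41) = (8*(21*(-7 + 0*(-¼))))*(-41) = (8*(21*(-7 + 0)))*(-41) = (8*(21*(-7)))*(-41) = (8*(-147))*(-41) = -1176*(-41) = 48216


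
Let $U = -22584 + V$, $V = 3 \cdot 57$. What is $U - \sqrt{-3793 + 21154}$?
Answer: $-22413 - 3 \sqrt{1929} \approx -22545.0$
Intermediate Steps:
$V = 171$
$U = -22413$ ($U = -22584 + 171 = -22413$)
$U - \sqrt{-3793 + 21154} = -22413 - \sqrt{-3793 + 21154} = -22413 - \sqrt{17361} = -22413 - 3 \sqrt{1929}$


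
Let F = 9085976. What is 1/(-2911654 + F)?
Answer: 1/6174322 ≈ 1.6196e-7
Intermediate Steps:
1/(-2911654 + F) = 1/(-2911654 + 9085976) = 1/6174322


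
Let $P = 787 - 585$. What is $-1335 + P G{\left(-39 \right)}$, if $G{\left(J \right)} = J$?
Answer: $-9213$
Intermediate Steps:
$P = 202$ ($P = 787 - 585 = 202$)
$-1335 + P G{\left(-39 \right)} = -1335 + 202 \left(-39\right) = -1335 - 7878 = -9213$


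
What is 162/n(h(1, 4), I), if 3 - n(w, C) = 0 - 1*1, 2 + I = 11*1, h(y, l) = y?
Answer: 81/2 ≈ 40.500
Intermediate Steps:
I = 9 (I = -2 + 11*1 = -2 + 11 = 9)
n(w, C) = 4 (n(w, C) = 3 - (0 - 1*1) = 3 - (0 - 1) = 3 - 1*(-1) = 3 + 1 = 4)
162/n(h(1, 4), I) = 162/4 = 162*(1/4) = 81/2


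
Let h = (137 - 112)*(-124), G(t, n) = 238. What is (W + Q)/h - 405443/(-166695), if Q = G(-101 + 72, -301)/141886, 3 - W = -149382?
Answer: -167743727138303/3666011449350 ≈ -45.756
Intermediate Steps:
W = 149385 (W = 3 - 1*(-149382) = 3 + 149382 = 149385)
Q = 119/70943 (Q = 238/141886 = 238*(1/141886) = 119/70943 ≈ 0.0016774)
h = -3100 (h = 25*(-124) = -3100)
(W + Q)/h - 405443/(-166695) = (149385 + 119/70943)/(-3100) - 405443/(-166695) = (10597820174/70943)*(-1/3100) - 405443*(-1/166695) = -5298910087/109961650 + 405443/166695 = -167743727138303/3666011449350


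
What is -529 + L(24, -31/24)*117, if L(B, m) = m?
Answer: -5441/8 ≈ -680.13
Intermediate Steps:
-529 + L(24, -31/24)*117 = -529 - 31/24*117 = -529 - 1209/8 = -5441/8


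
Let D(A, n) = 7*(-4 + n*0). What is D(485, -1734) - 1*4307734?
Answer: -4307762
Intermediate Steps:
D(A, n) = -28 (D(A, n) = 7*(-4 + 0) = 7*(-4) = -28)
D(485, -1734) - 1*4307734 = -28 - 1*4307734 = -28 - 4307734 = -4307762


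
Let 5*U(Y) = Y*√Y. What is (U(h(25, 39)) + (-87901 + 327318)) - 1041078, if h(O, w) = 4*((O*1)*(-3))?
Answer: -801661 - 600*I*√3 ≈ -8.0166e+5 - 1039.2*I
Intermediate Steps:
h(O, w) = -12*O (h(O, w) = 4*(O*(-3)) = 4*(-3*O) = -12*O)
U(Y) = Y^(3/2)/5 (U(Y) = (Y*√Y)/5 = Y^(3/2)/5)
(U(h(25, 39)) + (-87901 + 327318)) - 1041078 = ((-12*25)^(3/2)/5 + (-87901 + 327318)) - 1041078 = ((-300)^(3/2)/5 + 239417) - 1041078 = ((-3000*I*√3)/5 + 239417) - 1041078 = (-600*I*√3 + 239417) - 1041078 = (239417 - 600*I*√3) - 1041078 = -801661 - 600*I*√3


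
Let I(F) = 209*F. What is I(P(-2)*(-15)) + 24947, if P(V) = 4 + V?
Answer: 18677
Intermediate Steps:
I(P(-2)*(-15)) + 24947 = 209*((4 - 2)*(-15)) + 24947 = 209*(2*(-15)) + 24947 = 209*(-30) + 24947 = -6270 + 24947 = 18677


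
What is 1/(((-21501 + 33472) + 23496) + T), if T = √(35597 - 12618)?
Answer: 35467/1257885110 - √22979/1257885110 ≈ 2.8075e-5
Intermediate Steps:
T = √22979 ≈ 151.59
1/(((-21501 + 33472) + 23496) + T) = 1/(((-21501 + 33472) + 23496) + √22979) = 1/((11971 + 23496) + √22979) = 1/(35467 + √22979)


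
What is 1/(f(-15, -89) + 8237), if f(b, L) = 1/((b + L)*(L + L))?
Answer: 18512/152483345 ≈ 0.00012140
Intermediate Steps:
f(b, L) = 1/(2*L*(L + b)) (f(b, L) = 1/((L + b)*(2*L)) = 1/(2*L*(L + b)))
1/(f(-15, -89) + 8237) = 1/((½)/(-89*(-89 - 15)) + 8237) = 1/((½)*(-1/89)/(-104) + 8237) = 1/((½)*(-1/89)*(-1/104) + 8237) = 1/(1/18512 + 8237) = 1/(152483345/18512) = 18512/152483345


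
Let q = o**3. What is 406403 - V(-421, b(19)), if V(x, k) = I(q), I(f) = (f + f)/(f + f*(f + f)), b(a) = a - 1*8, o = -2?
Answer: 6096047/15 ≈ 4.0640e+5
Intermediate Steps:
b(a) = -8 + a (b(a) = a - 8 = -8 + a)
q = -8 (q = (-2)**3 = -8)
I(f) = 2*f/(f + 2*f**2) (I(f) = (2*f)/(f + f*(2*f)) = (2*f)/(f + 2*f**2) = 2*f/(f + 2*f**2))
V(x, k) = -2/15 (V(x, k) = 2/(1 + 2*(-8)) = 2/(1 - 16) = 2/(-15) = 2*(-1/15) = -2/15)
406403 - V(-421, b(19)) = 406403 - 1*(-2/15) = 406403 + 2/15 = 6096047/15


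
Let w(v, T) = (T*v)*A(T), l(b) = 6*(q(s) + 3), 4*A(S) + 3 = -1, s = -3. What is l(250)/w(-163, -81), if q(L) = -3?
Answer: 0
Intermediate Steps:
A(S) = -1 (A(S) = -¾ + (¼)*(-1) = -¾ - ¼ = -1)
l(b) = 0 (l(b) = 6*(-3 + 3) = 6*0 = 0)
w(v, T) = -T*v (w(v, T) = (T*v)*(-1) = -T*v)
l(250)/w(-163, -81) = 0/((-1*(-81)*(-163))) = 0/(-13203) = 0*(-1/13203) = 0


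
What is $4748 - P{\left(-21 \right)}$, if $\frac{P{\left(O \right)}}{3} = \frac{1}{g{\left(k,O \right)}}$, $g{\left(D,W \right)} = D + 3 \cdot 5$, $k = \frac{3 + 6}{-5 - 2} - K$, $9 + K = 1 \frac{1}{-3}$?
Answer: $\frac{2297969}{484} \approx 4747.9$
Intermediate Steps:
$K = - \frac{28}{3}$ ($K = -9 + 1 \frac{1}{-3} = -9 + 1 \left(- \frac{1}{3}\right) = -9 - \frac{1}{3} = - \frac{28}{3} \approx -9.3333$)
$k = \frac{169}{21}$ ($k = \frac{3 + 6}{-5 - 2} - - \frac{28}{3} = \frac{9}{-7} + \frac{28}{3} = 9 \left(- \frac{1}{7}\right) + \frac{28}{3} = - \frac{9}{7} + \frac{28}{3} = \frac{169}{21} \approx 8.0476$)
$g{\left(D,W \right)} = 15 + D$ ($g{\left(D,W \right)} = D + 15 = 15 + D$)
$P{\left(O \right)} = \frac{63}{484}$ ($P{\left(O \right)} = \frac{3}{15 + \frac{169}{21}} = \frac{3}{\frac{484}{21}} = 3 \cdot \frac{21}{484} = \frac{63}{484}$)
$4748 - P{\left(-21 \right)} = 4748 - \frac{63}{484} = \frac{2297969}{484}$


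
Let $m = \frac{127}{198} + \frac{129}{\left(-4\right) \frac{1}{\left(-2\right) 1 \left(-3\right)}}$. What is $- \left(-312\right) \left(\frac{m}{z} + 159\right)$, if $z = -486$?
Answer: $\frac{398799388}{8019} \approx 49732.0$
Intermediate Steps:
$m = - \frac{19093}{99}$ ($m = 127 \cdot \frac{1}{198} + \frac{129}{\left(-4\right) \frac{1}{\left(-2\right) \left(-3\right)}} = \frac{127}{198} + \frac{129}{\left(-4\right) \frac{1}{6}} = \frac{127}{198} + \frac{129}{- \frac{2}{3}} = \frac{127}{198} + 129 \left(- \frac{3}{2}\right) = \frac{127}{198} - \frac{387}{2} = - \frac{19093}{99} \approx -192.86$)
$- \left(-312\right) \left(\frac{m}{z} + 159\right) = - \left(-312\right) \left(- \frac{19093}{99 \left(-486\right)} + 159\right) = - \left(-312\right) \left(\left(- \frac{19093}{99}\right) \left(- \frac{1}{486}\right) + 159\right) = - \left(-312\right) \left(\frac{19093}{48114} + 159\right) = - \frac{\left(-312\right) 7669219}{48114} = \left(-1\right) \left(- \frac{398799388}{8019}\right) = \frac{398799388}{8019}$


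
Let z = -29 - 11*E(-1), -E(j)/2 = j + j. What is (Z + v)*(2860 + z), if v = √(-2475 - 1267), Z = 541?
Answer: 1507767 + 2787*I*√3742 ≈ 1.5078e+6 + 1.7049e+5*I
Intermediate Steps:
E(j) = -4*j (E(j) = -2*(j + j) = -4*j)
z = -73 (z = -29 - (-44)*(-1) = -29 - 11*4 = -29 - 44 = -73)
v = I*√3742 (v = √(-3742) = I*√3742 ≈ 61.172*I)
(Z + v)*(2860 + z) = (541 + I*√3742)*(2860 - 73) = (541 + I*√3742)*2787 = 1507767 + 2787*I*√3742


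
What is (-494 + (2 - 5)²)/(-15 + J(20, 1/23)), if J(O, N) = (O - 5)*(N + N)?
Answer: 2231/63 ≈ 35.413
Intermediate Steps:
J(O, N) = 2*N*(-5 + O) (J(O, N) = (-5 + O)*(2*N) = 2*N*(-5 + O))
(-494 + (2 - 5)²)/(-15 + J(20, 1/23)) = (-494 + (2 - 5)²)/(-15 + 2*(1/23)*(-5 + 20)) = (-494 + (-3)²)/(-15 + 2*(1*(1/23))*15) = (-494 + 9)/(-15 + 2*(1/23)*15) = -485/(-15 + 30/23) = -485/(-315/23) = -485*(-23/315) = 2231/63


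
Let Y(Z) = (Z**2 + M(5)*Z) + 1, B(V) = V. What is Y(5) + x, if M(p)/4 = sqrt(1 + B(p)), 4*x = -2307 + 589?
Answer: -807/2 + 20*sqrt(6) ≈ -354.51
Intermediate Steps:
x = -859/2 (x = (-2307 + 589)/4 = (1/4)*(-1718) = -859/2 ≈ -429.50)
M(p) = 4*sqrt(1 + p)
Y(Z) = 1 + Z**2 + 4*Z*sqrt(6) (Y(Z) = (Z**2 + (4*sqrt(1 + 5))*Z) + 1 = (Z**2 + (4*sqrt(6))*Z) + 1 = (Z**2 + 4*Z*sqrt(6)) + 1 = 1 + Z**2 + 4*Z*sqrt(6))
Y(5) + x = (1 + 5**2 + 4*5*sqrt(6)) - 859/2 = (1 + 25 + 20*sqrt(6)) - 859/2 = (26 + 20*sqrt(6)) - 859/2 = -807/2 + 20*sqrt(6)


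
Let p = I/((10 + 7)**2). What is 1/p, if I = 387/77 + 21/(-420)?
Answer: 445060/7663 ≈ 58.079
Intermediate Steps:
I = 7663/1540 (I = 387*(1/77) + 21*(-1/420) = 387/77 - 1/20 = 7663/1540 ≈ 4.9760)
p = 7663/445060 (p = 7663/(1540*((10 + 7)**2)) = 7663/(1540*(17**2)) = (7663/1540)/289 = (7663/1540)*(1/289) = 7663/445060 ≈ 0.017218)
1/p = 1/(7663/445060) = 445060/7663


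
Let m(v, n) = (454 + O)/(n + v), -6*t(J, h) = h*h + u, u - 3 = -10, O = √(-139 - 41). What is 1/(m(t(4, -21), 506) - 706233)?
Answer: -398456303357/281402573349996687 - 2602*I*√5/93800857783332229 ≈ -1.416e-6 - 6.2028e-14*I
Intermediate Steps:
O = 6*I*√5 (O = √(-180) = 6*I*√5 ≈ 13.416*I)
u = -7 (u = 3 - 10 = -7)
t(J, h) = 7/6 - h²/6 (t(J, h) = -(h*h - 7)/6 = -(h² - 7)/6 = -(-7 + h²)/6 = 7/6 - h²/6)
m(v, n) = (454 + 6*I*√5)/(n + v)
1/(m(t(4, -21), 506) - 706233) = 1/(2*(227 + 3*I*√5)/(506 + (7/6 - ⅙*(-21)²)) - 706233) = 1/(2*(227 + 3*I*√5)/(506 + (7/6 - ⅙*441)) - 706233) = 1/(2*(227 + 3*I*√5)/(506 + (7/6 - 147/2)) - 706233) = 1/(2*(227 + 3*I*√5)/(506 - 217/3) - 706233) = 1/(2*(227 + 3*I*√5)/(1301/3) - 706233) = 1/(2*(3/1301)*(227 + 3*I*√5) - 706233) = 1/((1362/1301 + 18*I*√5/1301) - 706233) = 1/(-918807771/1301 + 18*I*√5/1301)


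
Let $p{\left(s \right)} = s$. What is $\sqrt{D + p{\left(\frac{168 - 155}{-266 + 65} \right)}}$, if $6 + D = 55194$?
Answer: $\frac{5 \sqrt{89185911}}{201} \approx 234.92$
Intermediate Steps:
$D = 55188$ ($D = -6 + 55194 = 55188$)
$\sqrt{D + p{\left(\frac{168 - 155}{-266 + 65} \right)}} = \sqrt{55188 + \frac{168 - 155}{-266 + 65}} = \sqrt{55188 + \frac{13}{-201}} = \sqrt{55188 + 13 \left(- \frac{1}{201}\right)} = \sqrt{55188 - \frac{13}{201}} = \sqrt{\frac{11092775}{201}} = \frac{5 \sqrt{89185911}}{201}$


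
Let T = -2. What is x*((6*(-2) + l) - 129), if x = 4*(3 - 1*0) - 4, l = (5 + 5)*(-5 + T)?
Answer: -1688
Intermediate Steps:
l = -70 (l = (5 + 5)*(-5 - 2) = 10*(-7) = -70)
x = 8 (x = 4*(3 + 0) - 4 = 4*3 - 4 = 12 - 4 = 8)
x*((6*(-2) + l) - 129) = 8*((6*(-2) - 70) - 129) = 8*((-12 - 70) - 129) = 8*(-82 - 129) = 8*(-211) = -1688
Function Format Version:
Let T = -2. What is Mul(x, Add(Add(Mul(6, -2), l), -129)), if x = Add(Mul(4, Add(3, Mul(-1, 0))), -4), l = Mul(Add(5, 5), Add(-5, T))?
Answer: -1688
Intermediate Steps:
l = -70 (l = Mul(Add(5, 5), Add(-5, -2)) = Mul(10, -7) = -70)
x = 8 (x = Add(Mul(4, Add(3, 0)), -4) = Add(Mul(4, 3), -4) = Add(12, -4) = 8)
Mul(x, Add(Add(Mul(6, -2), l), -129)) = Mul(8, Add(Add(Mul(6, -2), -70), -129)) = Mul(8, Add(Add(-12, -70), -129)) = Mul(8, Add(-82, -129)) = Mul(8, -211) = -1688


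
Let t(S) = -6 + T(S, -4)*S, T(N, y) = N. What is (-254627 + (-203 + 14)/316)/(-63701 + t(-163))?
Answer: 80462321/11735608 ≈ 6.8563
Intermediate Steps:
t(S) = -6 + S² (t(S) = -6 + S*S = -6 + S²)
(-254627 + (-203 + 14)/316)/(-63701 + t(-163)) = (-254627 + (-203 + 14)/316)/(-63701 + (-6 + (-163)²)) = (-254627 - 189*1/316)/(-63701 + (-6 + 26569)) = (-254627 - 189/316)/(-63701 + 26563) = -80462321/316/(-37138) = -80462321/316*(-1/37138) = 80462321/11735608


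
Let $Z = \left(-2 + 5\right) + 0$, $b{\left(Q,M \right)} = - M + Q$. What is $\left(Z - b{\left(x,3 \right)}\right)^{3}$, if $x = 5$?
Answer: $1$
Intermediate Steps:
$b{\left(Q,M \right)} = Q - M$
$Z = 3$ ($Z = 3 + 0 = 3$)
$\left(Z - b{\left(x,3 \right)}\right)^{3} = \left(3 - \left(5 - 3\right)\right)^{3} = \left(3 - 2\right)^{3} = 1^{3} = 1$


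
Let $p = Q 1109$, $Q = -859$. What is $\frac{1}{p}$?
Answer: $- \frac{1}{952631} \approx -1.0497 \cdot 10^{-6}$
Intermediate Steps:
$p = -952631$ ($p = \left(-859\right) 1109 = -952631$)
$\frac{1}{p} = \frac{1}{-952631} = - \frac{1}{952631}$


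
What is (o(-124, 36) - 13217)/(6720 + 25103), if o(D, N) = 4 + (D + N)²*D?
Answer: -973469/31823 ≈ -30.590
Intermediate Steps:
o(D, N) = 4 + D*(D + N)²
(o(-124, 36) - 13217)/(6720 + 25103) = ((4 - 124*(-124 + 36)²) - 13217)/(6720 + 25103) = ((4 - 124*(-88)²) - 13217)/31823 = ((4 - 124*7744) - 13217)*(1/31823) = ((4 - 960256) - 13217)*(1/31823) = (-960252 - 13217)*(1/31823) = -973469*1/31823 = -973469/31823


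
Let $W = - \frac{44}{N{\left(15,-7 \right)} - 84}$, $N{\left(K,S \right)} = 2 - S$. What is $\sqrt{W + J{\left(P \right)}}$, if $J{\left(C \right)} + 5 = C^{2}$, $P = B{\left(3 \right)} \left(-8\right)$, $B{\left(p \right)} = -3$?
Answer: $\frac{\sqrt{128607}}{15} \approx 23.908$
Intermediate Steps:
$W = \frac{44}{75}$ ($W = - \frac{44}{\left(2 - -7\right) - 84} = - \frac{44}{\left(2 + 7\right) - 84} = - \frac{44}{9 - 84} = - \frac{44}{-75} = \left(-44\right) \left(- \frac{1}{75}\right) = \frac{44}{75} \approx 0.58667$)
$P = 24$ ($P = \left(-3\right) \left(-8\right) = 24$)
$J{\left(C \right)} = -5 + C^{2}$
$\sqrt{W + J{\left(P \right)}} = \sqrt{\frac{44}{75} - \left(5 - 24^{2}\right)} = \sqrt{\frac{44}{75} + \left(-5 + 576\right)} = \sqrt{\frac{44}{75} + 571} = \sqrt{\frac{42869}{75}} = \frac{\sqrt{128607}}{15}$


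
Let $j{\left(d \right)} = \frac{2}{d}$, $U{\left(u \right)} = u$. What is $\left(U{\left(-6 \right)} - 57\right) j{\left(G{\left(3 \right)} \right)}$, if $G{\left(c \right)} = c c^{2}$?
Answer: $- \frac{14}{3} \approx -4.6667$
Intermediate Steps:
$G{\left(c \right)} = c^{3}$
$\left(U{\left(-6 \right)} - 57\right) j{\left(G{\left(3 \right)} \right)} = \left(-6 - 57\right) \frac{2}{3^{3}} = - 63 \cdot \frac{2}{27} = - 63 \cdot 2 \cdot \frac{1}{27} = \left(-63\right) \frac{2}{27} = - \frac{14}{3}$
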